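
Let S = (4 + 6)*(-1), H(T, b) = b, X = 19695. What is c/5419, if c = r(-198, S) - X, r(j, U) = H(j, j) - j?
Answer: -19695/5419 ≈ -3.6344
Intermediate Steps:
S = -10 (S = 10*(-1) = -10)
r(j, U) = 0 (r(j, U) = j - j = 0)
c = -19695 (c = 0 - 1*19695 = 0 - 19695 = -19695)
c/5419 = -19695/5419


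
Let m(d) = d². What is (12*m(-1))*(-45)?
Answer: -540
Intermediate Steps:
(12*m(-1))*(-45) = (12*(-1)²)*(-45) = (12*1)*(-45) = 12*(-45) = -540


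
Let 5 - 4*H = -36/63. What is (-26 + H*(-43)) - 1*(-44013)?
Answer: 1229959/28 ≈ 43927.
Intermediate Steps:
H = 39/28 (H = 5/4 - (-9)/63 = 5/4 - 1/4*(-4/7) = 5/4 + 1/7 = 39/28 ≈ 1.3929)
(-26 + H*(-43)) - 1*(-44013) = (-26 + (39/28)*(-43)) - 1*(-44013) = (-26 - 1677/28) + 44013 = -2405/28 + 44013 = 1229959/28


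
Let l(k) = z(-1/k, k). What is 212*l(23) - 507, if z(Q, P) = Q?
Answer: -11873/23 ≈ -516.22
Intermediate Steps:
l(k) = -1/k
212*l(23) - 507 = 212*(-1/23) - 507 = -212/23 - 507 = -11873/23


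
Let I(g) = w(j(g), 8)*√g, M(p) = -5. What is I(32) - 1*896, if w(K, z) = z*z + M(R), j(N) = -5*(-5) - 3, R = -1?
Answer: -896 + 236*√2 ≈ -562.25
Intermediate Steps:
j(N) = 22 (j(N) = 25 - 3 = 22)
w(K, z) = -5 + z² (w(K, z) = z*z - 5 = z² - 5 = -5 + z²)
I(g) = 59*√g (I(g) = (-5 + 8²)*√g = (-5 + 64)*√g = 59*√g)
I(32) - 1*896 = 59*√32 - 1*896 = 59*(4*√2) - 896 = 236*√2 - 896 = -896 + 236*√2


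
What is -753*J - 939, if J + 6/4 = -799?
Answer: 1203675/2 ≈ 6.0184e+5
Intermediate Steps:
J = -1601/2 (J = -3/2 - 799 = -1601/2 ≈ -800.50)
-753*J - 939 = -753*(-1601/2) - 939 = 1205553/2 - 939 = 1203675/2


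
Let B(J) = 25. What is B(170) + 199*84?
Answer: 16741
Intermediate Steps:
B(170) + 199*84 = 25 + 199*84 = 25 + 16716 = 16741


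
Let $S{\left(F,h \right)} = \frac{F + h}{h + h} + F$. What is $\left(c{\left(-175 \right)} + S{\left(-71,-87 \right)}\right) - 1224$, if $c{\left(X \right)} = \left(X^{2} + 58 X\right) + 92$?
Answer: $\frac{1676743}{87} \approx 19273.0$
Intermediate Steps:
$c{\left(X \right)} = 92 + X^{2} + 58 X$
$S{\left(F,h \right)} = F + \frac{F + h}{2 h}$ ($S{\left(F,h \right)} = \frac{F + h}{2 h} + F = F + \frac{F + h}{2 h}$)
$\left(c{\left(-175 \right)} + S{\left(-71,-87 \right)}\right) - 1224 = \left(\left(92 + \left(-175\right)^{2} + 58 \left(-175\right)\right) + \left(\frac{1}{2} - 71 + \frac{1}{2} \left(-71\right) \frac{1}{-87}\right)\right) - 1224 = \left(\left(92 + 30625 - 10150\right) + \left(\frac{1}{2} - 71 + \frac{1}{2} \left(-71\right) \left(- \frac{1}{87}\right)\right)\right) - 1224 = \left(20567 + \left(\frac{1}{2} - 71 + \frac{71}{174}\right)\right) - 1224 = \left(20567 - \frac{6098}{87}\right) - 1224 = \frac{1783231}{87} - 1224 = \frac{1676743}{87}$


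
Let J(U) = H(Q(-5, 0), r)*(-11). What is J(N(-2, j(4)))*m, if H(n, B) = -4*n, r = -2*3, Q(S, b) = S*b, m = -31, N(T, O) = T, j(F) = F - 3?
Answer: 0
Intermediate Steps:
j(F) = -3 + F
r = -6
J(U) = 0 (J(U) = -(-20)*0*(-11) = -4*0*(-11) = 0*(-11) = 0)
J(N(-2, j(4)))*m = 0*(-31) = 0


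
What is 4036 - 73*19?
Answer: 2649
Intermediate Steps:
4036 - 73*19 = 4036 - 1387 = 2649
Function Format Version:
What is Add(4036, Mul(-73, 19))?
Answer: 2649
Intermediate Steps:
Add(4036, Mul(-73, 19)) = Add(4036, -1387) = 2649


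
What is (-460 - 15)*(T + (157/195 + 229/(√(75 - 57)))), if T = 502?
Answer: -9314465/39 - 108775*√2/6 ≈ -2.6447e+5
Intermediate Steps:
(-460 - 15)*(T + (157/195 + 229/(√(75 - 57)))) = (-460 - 15)*(502 + (157/195 + 229/(√(75 - 57)))) = -475*(502 + (157*(1/195) + 229/(√18))) = -475*(502 + (157/195 + 229/((3*√2)))) = -475*(502 + (157/195 + 229*(√2/6))) = -475*(502 + (157/195 + 229*√2/6)) = -475*(98047/195 + 229*√2/6) = -9314465/39 - 108775*√2/6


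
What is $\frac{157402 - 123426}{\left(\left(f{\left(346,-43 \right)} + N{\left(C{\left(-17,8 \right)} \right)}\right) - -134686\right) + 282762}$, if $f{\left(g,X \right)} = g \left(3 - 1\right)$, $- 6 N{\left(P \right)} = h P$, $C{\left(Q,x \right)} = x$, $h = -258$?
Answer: $\frac{8494}{104621} \approx 0.081188$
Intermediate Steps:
$N{\left(P \right)} = 43 P$ ($N{\left(P \right)} = - \frac{\left(-258\right) P}{6} = 43 P$)
$f{\left(g,X \right)} = 2 g$ ($f{\left(g,X \right)} = g 2 = 2 g$)
$\frac{157402 - 123426}{\left(\left(f{\left(346,-43 \right)} + N{\left(C{\left(-17,8 \right)} \right)}\right) - -134686\right) + 282762} = \frac{157402 - 123426}{\left(\left(2 \cdot 346 + 43 \cdot 8\right) - -134686\right) + 282762} = \frac{33976}{\left(\left(692 + 344\right) + 134686\right) + 282762} = \frac{33976}{\left(1036 + 134686\right) + 282762} = \frac{33976}{135722 + 282762} = \frac{33976}{418484} = 33976 \cdot \frac{1}{418484} = \frac{8494}{104621}$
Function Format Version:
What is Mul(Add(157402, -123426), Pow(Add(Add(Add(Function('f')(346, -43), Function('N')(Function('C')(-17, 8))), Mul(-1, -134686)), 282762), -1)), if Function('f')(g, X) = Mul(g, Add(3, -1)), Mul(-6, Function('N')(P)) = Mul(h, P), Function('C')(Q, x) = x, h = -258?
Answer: Rational(8494, 104621) ≈ 0.081188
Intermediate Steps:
Function('N')(P) = Mul(43, P) (Function('N')(P) = Mul(Rational(-1, 6), Mul(-258, P)) = Mul(43, P))
Function('f')(g, X) = Mul(2, g) (Function('f')(g, X) = Mul(g, 2) = Mul(2, g))
Mul(Add(157402, -123426), Pow(Add(Add(Add(Function('f')(346, -43), Function('N')(Function('C')(-17, 8))), Mul(-1, -134686)), 282762), -1)) = Mul(Add(157402, -123426), Pow(Add(Add(Add(Mul(2, 346), Mul(43, 8)), Mul(-1, -134686)), 282762), -1)) = Mul(33976, Pow(Add(Add(Add(692, 344), 134686), 282762), -1)) = Mul(33976, Pow(Add(Add(1036, 134686), 282762), -1)) = Mul(33976, Pow(Add(135722, 282762), -1)) = Mul(33976, Pow(418484, -1)) = Mul(33976, Rational(1, 418484)) = Rational(8494, 104621)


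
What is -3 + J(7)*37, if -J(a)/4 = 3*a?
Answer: -3111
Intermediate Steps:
J(a) = -12*a
-3 + J(7)*37 = -3 - 12*7*37 = -3 - 84*37 = -3 - 3108 = -3111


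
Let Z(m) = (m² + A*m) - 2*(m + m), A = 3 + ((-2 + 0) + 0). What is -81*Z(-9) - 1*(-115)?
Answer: -8633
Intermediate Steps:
A = 1 (A = 3 + (-2 + 0) = 3 - 2 = 1)
Z(m) = m² - 3*m (Z(m) = (m² + 1*m) - 2*(m + m) = (m² + m) - 4*m = (m + m²) - 4*m = m² - 3*m)
-81*Z(-9) - 1*(-115) = -(-729)*(-3 - 9) - 1*(-115) = -(-729)*(-12) + 115 = -81*108 + 115 = -8748 + 115 = -8633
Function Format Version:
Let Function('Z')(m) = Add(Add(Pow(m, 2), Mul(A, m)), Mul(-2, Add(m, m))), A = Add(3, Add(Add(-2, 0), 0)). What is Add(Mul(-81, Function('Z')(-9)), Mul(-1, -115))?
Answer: -8633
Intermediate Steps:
A = 1 (A = Add(3, Add(-2, 0)) = Add(3, -2) = 1)
Function('Z')(m) = Add(Pow(m, 2), Mul(-3, m)) (Function('Z')(m) = Add(Add(Pow(m, 2), Mul(1, m)), Mul(-2, Add(m, m))) = Add(Add(Pow(m, 2), m), Mul(-2, Mul(2, m))) = Add(Add(m, Pow(m, 2)), Mul(-4, m)) = Add(Pow(m, 2), Mul(-3, m)))
Add(Mul(-81, Function('Z')(-9)), Mul(-1, -115)) = Add(Mul(-81, Mul(-9, Add(-3, -9))), Mul(-1, -115)) = Add(Mul(-81, Mul(-9, -12)), 115) = Add(Mul(-81, 108), 115) = Add(-8748, 115) = -8633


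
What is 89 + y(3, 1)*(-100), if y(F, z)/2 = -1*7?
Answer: 1489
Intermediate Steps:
y(F, z) = -14 (y(F, z) = 2*(-1*7) = 2*(-7) = -14)
89 + y(3, 1)*(-100) = 89 - 14*(-100) = 89 + 1400 = 1489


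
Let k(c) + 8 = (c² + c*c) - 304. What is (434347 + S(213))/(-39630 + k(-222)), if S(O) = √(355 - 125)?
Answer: 434347/58626 + √230/58626 ≈ 7.4090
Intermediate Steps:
k(c) = -312 + 2*c² (k(c) = -8 + ((c² + c*c) - 304) = -8 + ((c² + c²) - 304) = -8 + (2*c² - 304) = -8 + (-304 + 2*c²) = -312 + 2*c²)
S(O) = √230
(434347 + S(213))/(-39630 + k(-222)) = (434347 + √230)/(-39630 + (-312 + 2*(-222)²)) = (434347 + √230)/(-39630 + (-312 + 2*49284)) = (434347 + √230)/(-39630 + (-312 + 98568)) = (434347 + √230)/(-39630 + 98256) = (434347 + √230)/58626 = (434347 + √230)*(1/58626) = 434347/58626 + √230/58626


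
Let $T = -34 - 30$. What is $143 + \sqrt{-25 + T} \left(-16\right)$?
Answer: $143 - 16 i \sqrt{89} \approx 143.0 - 150.94 i$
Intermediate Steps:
$T = -64$
$143 + \sqrt{-25 + T} \left(-16\right) = 143 + \sqrt{-25 - 64} \left(-16\right) = 143 + \sqrt{-89} \left(-16\right) = 143 + i \sqrt{89} \left(-16\right) = 143 - 16 i \sqrt{89}$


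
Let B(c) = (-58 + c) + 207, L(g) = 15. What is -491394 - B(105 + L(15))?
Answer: -491663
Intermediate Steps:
B(c) = 149 + c
-491394 - B(105 + L(15)) = -491394 - (149 + (105 + 15)) = -491394 - (149 + 120) = -491394 - 1*269 = -491394 - 269 = -491663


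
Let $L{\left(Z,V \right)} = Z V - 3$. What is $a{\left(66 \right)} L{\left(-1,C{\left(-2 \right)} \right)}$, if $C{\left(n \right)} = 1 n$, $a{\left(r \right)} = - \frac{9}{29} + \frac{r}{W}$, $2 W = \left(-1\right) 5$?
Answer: $\frac{3873}{145} \approx 26.71$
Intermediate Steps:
$W = - \frac{5}{2}$ ($W = \frac{\left(-1\right) 5}{2} = \frac{1}{2} \left(-5\right) = - \frac{5}{2} \approx -2.5$)
$a{\left(r \right)} = - \frac{9}{29} - \frac{2 r}{5}$ ($a{\left(r \right)} = - \frac{9}{29} + \frac{r}{- \frac{5}{2}} = \left(-9\right) \frac{1}{29} + r \left(- \frac{2}{5}\right) = - \frac{9}{29} - \frac{2 r}{5}$)
$C{\left(n \right)} = n$
$L{\left(Z,V \right)} = -3 + V Z$ ($L{\left(Z,V \right)} = V Z - 3 = -3 + V Z$)
$a{\left(66 \right)} L{\left(-1,C{\left(-2 \right)} \right)} = \left(- \frac{9}{29} - \frac{132}{5}\right) \left(-3 - -2\right) = \left(- \frac{9}{29} - \frac{132}{5}\right) \left(-3 + 2\right) = \left(- \frac{3873}{145}\right) \left(-1\right) = \frac{3873}{145}$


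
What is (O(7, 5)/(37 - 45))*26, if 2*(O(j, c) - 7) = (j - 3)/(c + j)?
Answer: -559/24 ≈ -23.292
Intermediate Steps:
O(j, c) = 7 + (-3 + j)/(2*(c + j)) (O(j, c) = 7 + ((j - 3)/(c + j))/2 = 7 + ((-3 + j)/(c + j))/2 = 7 + (-3 + j)/(2*(c + j)))
(O(7, 5)/(37 - 45))*26 = (((-3 + 14*5 + 15*7)/(2*(5 + 7)))/(37 - 45))*26 = (((½)*(-3 + 70 + 105)/12)/(-8))*26 = -172/(16*12)*26 = -⅛*43/6*26 = -43/48*26 = -559/24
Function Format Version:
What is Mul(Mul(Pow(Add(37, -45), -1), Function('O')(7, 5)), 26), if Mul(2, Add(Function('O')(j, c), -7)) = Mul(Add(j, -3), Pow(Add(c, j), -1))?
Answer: Rational(-559, 24) ≈ -23.292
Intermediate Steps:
Function('O')(j, c) = Add(7, Mul(Rational(1, 2), Pow(Add(c, j), -1), Add(-3, j))) (Function('O')(j, c) = Add(7, Mul(Rational(1, 2), Mul(Add(j, -3), Pow(Add(c, j), -1)))) = Add(7, Mul(Rational(1, 2), Mul(Add(-3, j), Pow(Add(c, j), -1)))) = Add(7, Mul(Rational(1, 2), Mul(Pow(Add(c, j), -1), Add(-3, j)))) = Add(7, Mul(Rational(1, 2), Pow(Add(c, j), -1), Add(-3, j))))
Mul(Mul(Pow(Add(37, -45), -1), Function('O')(7, 5)), 26) = Mul(Mul(Pow(Add(37, -45), -1), Mul(Rational(1, 2), Pow(Add(5, 7), -1), Add(-3, Mul(14, 5), Mul(15, 7)))), 26) = Mul(Mul(Pow(-8, -1), Mul(Rational(1, 2), Pow(12, -1), Add(-3, 70, 105))), 26) = Mul(Mul(Rational(-1, 8), Mul(Rational(1, 2), Rational(1, 12), 172)), 26) = Mul(Mul(Rational(-1, 8), Rational(43, 6)), 26) = Mul(Rational(-43, 48), 26) = Rational(-559, 24)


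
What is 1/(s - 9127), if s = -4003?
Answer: -1/13130 ≈ -7.6161e-5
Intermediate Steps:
1/(s - 9127) = 1/(-4003 - 9127) = 1/(-13130) = -1/13130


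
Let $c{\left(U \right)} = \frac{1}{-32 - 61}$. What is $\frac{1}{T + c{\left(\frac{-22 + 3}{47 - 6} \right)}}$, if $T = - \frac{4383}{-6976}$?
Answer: $\frac{648768}{400643} \approx 1.6193$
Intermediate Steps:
$T = \frac{4383}{6976}$ ($T = \left(-4383\right) \left(- \frac{1}{6976}\right) = \frac{4383}{6976} \approx 0.6283$)
$c{\left(U \right)} = - \frac{1}{93}$ ($c{\left(U \right)} = \frac{1}{-93} = - \frac{1}{93}$)
$\frac{1}{T + c{\left(\frac{-22 + 3}{47 - 6} \right)}} = \frac{1}{\frac{4383}{6976} - \frac{1}{93}} = \frac{1}{\frac{400643}{648768}} = \frac{648768}{400643}$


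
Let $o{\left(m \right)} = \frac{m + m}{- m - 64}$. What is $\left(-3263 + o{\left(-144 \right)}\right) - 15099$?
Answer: $- \frac{91828}{5} \approx -18366.0$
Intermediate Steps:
$o{\left(m \right)} = \frac{2 m}{-64 - m}$
$\left(-3263 + o{\left(-144 \right)}\right) - 15099 = \left(-3263 - - \frac{288}{64 - 144}\right) - 15099 = \left(-3263 - - \frac{288}{-80}\right) - 15099 = \left(-3263 - \left(-288\right) \left(- \frac{1}{80}\right)\right) - 15099 = \left(-3263 - \frac{18}{5}\right) - 15099 = - \frac{16333}{5} - 15099 = - \frac{91828}{5}$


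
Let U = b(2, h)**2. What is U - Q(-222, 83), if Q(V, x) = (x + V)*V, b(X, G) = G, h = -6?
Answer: -30822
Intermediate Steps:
Q(V, x) = V*(V + x) (Q(V, x) = (V + x)*V = V*(V + x))
U = 36 (U = (-6)**2 = 36)
U - Q(-222, 83) = 36 - (-222)*(-222 + 83) = 36 - (-222)*(-139) = 36 - 1*30858 = 36 - 30858 = -30822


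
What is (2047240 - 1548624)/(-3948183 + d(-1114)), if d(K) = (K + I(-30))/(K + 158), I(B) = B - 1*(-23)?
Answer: -476676896/3774461827 ≈ -0.12629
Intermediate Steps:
I(B) = 23 + B (I(B) = B + 23 = 23 + B)
d(K) = (-7 + K)/(158 + K) (d(K) = (K + (23 - 30))/(K + 158) = (K - 7)/(158 + K) = (-7 + K)/(158 + K))
(2047240 - 1548624)/(-3948183 + d(-1114)) = (2047240 - 1548624)/(-3948183 + (-7 - 1114)/(158 - 1114)) = 498616/(-3948183 - 1121/(-956)) = 498616/(-3948183 - 1/956*(-1121)) = 498616/(-3948183 + 1121/956) = 498616/(-3774461827/956) = 498616*(-956/3774461827) = -476676896/3774461827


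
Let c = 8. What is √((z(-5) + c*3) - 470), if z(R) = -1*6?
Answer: 2*I*√113 ≈ 21.26*I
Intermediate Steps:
z(R) = -6
√((z(-5) + c*3) - 470) = √((-6 + 8*3) - 470) = √((-6 + 24) - 470) = √(18 - 470) = √(-452) = 2*I*√113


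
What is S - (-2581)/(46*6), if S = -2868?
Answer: -788987/276 ≈ -2858.6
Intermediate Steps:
S - (-2581)/(46*6) = -2868 - (-2581)/(46*6) = -2868 - (-2581)/276 = -2868 - 1*(-2581/276) = -2868 + 2581/276 = -788987/276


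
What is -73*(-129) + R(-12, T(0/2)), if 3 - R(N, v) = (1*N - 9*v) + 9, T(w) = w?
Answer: 9423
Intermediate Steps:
R(N, v) = -6 - N + 9*v (R(N, v) = 3 - ((1*N - 9*v) + 9) = 3 - ((N - 9*v) + 9) = 3 - (9 + N - 9*v) = 3 + (-9 - N + 9*v) = -6 - N + 9*v)
-73*(-129) + R(-12, T(0/2)) = -73*(-129) + (-6 - 1*(-12) + 9*(0/2)) = 9417 + (-6 + 12 + 9*(0*(½))) = 9417 + (-6 + 12 + 9*0) = 9417 + (-6 + 12 + 0) = 9417 + 6 = 9423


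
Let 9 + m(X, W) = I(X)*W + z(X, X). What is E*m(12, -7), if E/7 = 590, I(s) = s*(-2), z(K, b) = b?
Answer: 706230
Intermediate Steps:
I(s) = -2*s
E = 4130 (E = 7*590 = 4130)
m(X, W) = -9 + X - 2*W*X (m(X, W) = -9 + ((-2*X)*W + X) = -9 + (-2*W*X + X) = -9 + (X - 2*W*X) = -9 + X - 2*W*X)
E*m(12, -7) = 4130*(-9 + 12 - 2*(-7)*12) = 4130*(-9 + 12 + 168) = 4130*171 = 706230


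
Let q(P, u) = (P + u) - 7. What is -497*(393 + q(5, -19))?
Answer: -184884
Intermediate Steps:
q(P, u) = -7 + P + u
-497*(393 + q(5, -19)) = -497*(393 + (-7 + 5 - 19)) = -497*(393 - 21) = -497*372 = -184884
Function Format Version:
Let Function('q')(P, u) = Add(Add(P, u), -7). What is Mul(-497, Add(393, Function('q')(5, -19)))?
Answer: -184884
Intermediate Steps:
Function('q')(P, u) = Add(-7, P, u)
Mul(-497, Add(393, Function('q')(5, -19))) = Mul(-497, Add(393, Add(-7, 5, -19))) = Mul(-497, Add(393, -21)) = Mul(-497, 372) = -184884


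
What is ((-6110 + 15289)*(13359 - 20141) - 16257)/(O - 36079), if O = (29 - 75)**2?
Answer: 62268235/33963 ≈ 1833.4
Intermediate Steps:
O = 2116 (O = (-46)**2 = 2116)
((-6110 + 15289)*(13359 - 20141) - 16257)/(O - 36079) = ((-6110 + 15289)*(13359 - 20141) - 16257)/(2116 - 36079) = (9179*(-6782) - 16257)/(-33963) = (-62251978 - 16257)*(-1/33963) = -62268235*(-1/33963) = 62268235/33963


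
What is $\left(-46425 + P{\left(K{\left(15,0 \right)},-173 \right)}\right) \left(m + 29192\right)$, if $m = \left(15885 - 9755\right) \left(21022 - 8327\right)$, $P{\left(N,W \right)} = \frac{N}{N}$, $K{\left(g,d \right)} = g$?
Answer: $-3614087137808$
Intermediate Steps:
$P{\left(N,W \right)} = 1$
$m = 77820350$ ($m = 6130 \cdot 12695 = 77820350$)
$\left(-46425 + P{\left(K{\left(15,0 \right)},-173 \right)}\right) \left(m + 29192\right) = \left(-46425 + 1\right) \left(77820350 + 29192\right) = \left(-46424\right) 77849542 = -3614087137808$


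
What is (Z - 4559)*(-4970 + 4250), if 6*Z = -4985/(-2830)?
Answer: 928882020/283 ≈ 3.2823e+6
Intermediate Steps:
Z = 997/3396 (Z = (-4985/(-2830))/6 = (-4985*(-1/2830))/6 = (1/6)*(997/566) = 997/3396 ≈ 0.29358)
(Z - 4559)*(-4970 + 4250) = (997/3396 - 4559)*(-4970 + 4250) = -15481367/3396*(-720) = 928882020/283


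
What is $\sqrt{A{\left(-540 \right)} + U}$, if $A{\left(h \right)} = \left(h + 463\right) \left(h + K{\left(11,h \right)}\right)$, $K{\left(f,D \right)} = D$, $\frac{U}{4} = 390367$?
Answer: $2 \sqrt{411157} \approx 1282.4$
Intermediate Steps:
$U = 1561468$ ($U = 4 \cdot 390367 = 1561468$)
$A{\left(h \right)} = 2 h \left(463 + h\right)$ ($A{\left(h \right)} = \left(h + 463\right) \left(h + h\right) = \left(463 + h\right) 2 h = 2 h \left(463 + h\right)$)
$\sqrt{A{\left(-540 \right)} + U} = \sqrt{2 \left(-540\right) \left(463 - 540\right) + 1561468} = \sqrt{2 \left(-540\right) \left(-77\right) + 1561468} = \sqrt{83160 + 1561468} = \sqrt{1644628} = 2 \sqrt{411157}$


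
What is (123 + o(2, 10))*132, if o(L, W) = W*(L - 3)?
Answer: 14916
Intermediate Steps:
o(L, W) = W*(-3 + L)
(123 + o(2, 10))*132 = (123 + 10*(-3 + 2))*132 = (123 + 10*(-1))*132 = (123 - 10)*132 = 113*132 = 14916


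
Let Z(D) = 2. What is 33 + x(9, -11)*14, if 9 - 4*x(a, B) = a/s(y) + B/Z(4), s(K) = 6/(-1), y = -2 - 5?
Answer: 89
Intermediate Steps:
y = -7
s(K) = -6 (s(K) = 6*(-1) = -6)
x(a, B) = 9/4 - B/8 + a/24 (x(a, B) = 9/4 - (a/(-6) + B/2)/4 = 9/4 - (a*(-⅙) + B*(½))/4 = 9/4 - (-a/6 + B/2)/4 = 9/4 - (B/2 - a/6)/4 = 9/4 + (-B/8 + a/24) = 9/4 - B/8 + a/24)
33 + x(9, -11)*14 = 33 + (9/4 - ⅛*(-11) + (1/24)*9)*14 = 33 + (9/4 + 11/8 + 3/8)*14 = 33 + 4*14 = 33 + 56 = 89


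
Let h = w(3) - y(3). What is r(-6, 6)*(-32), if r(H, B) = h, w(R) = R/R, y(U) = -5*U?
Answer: -512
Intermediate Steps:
w(R) = 1
h = 16 (h = 1 - (-5)*3 = 1 - 1*(-15) = 1 + 15 = 16)
r(H, B) = 16
r(-6, 6)*(-32) = 16*(-32) = -512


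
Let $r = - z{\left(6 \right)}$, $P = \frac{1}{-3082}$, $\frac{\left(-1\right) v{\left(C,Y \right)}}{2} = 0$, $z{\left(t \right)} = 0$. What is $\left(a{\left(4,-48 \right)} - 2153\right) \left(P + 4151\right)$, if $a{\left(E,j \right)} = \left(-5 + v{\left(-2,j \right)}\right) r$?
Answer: $- \frac{27544149293}{3082} \approx -8.9371 \cdot 10^{6}$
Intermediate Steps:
$v{\left(C,Y \right)} = 0$ ($v{\left(C,Y \right)} = \left(-2\right) 0 = 0$)
$P = - \frac{1}{3082} \approx -0.00032446$
$r = 0$ ($r = \left(-1\right) 0 = 0$)
$a{\left(E,j \right)} = 0$ ($a{\left(E,j \right)} = \left(-5 + 0\right) 0 = \left(-5\right) 0 = 0$)
$\left(a{\left(4,-48 \right)} - 2153\right) \left(P + 4151\right) = \left(0 - 2153\right) \left(- \frac{1}{3082} + 4151\right) = \left(-2153\right) \frac{12793381}{3082} = - \frac{27544149293}{3082}$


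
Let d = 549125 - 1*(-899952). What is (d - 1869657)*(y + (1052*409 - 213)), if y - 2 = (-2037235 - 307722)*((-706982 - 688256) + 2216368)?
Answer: 809832724952844740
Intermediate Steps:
d = 1449077 (d = 549125 + 899952 = 1449077)
y = -1925514541408 (y = 2 + (-2037235 - 307722)*((-706982 - 688256) + 2216368) = 2 - 2344957*(-1395238 + 2216368) = 2 - 2344957*821130 = 2 - 1925514541410 = -1925514541408)
(d - 1869657)*(y + (1052*409 - 213)) = (1449077 - 1869657)*(-1925514541408 + (1052*409 - 213)) = -420580*(-1925514541408 + (430268 - 213)) = -420580*(-1925514541408 + 430055) = -420580*(-1925514111353) = 809832724952844740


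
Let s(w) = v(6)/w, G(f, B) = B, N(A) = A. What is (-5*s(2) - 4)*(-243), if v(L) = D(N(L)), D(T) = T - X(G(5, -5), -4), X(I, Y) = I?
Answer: 15309/2 ≈ 7654.5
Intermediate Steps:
D(T) = 5 + T (D(T) = T - 1*(-5) = T + 5 = 5 + T)
v(L) = 5 + L
s(w) = 11/w (s(w) = (5 + 6)/w = 11/w)
(-5*s(2) - 4)*(-243) = (-55/2 - 4)*(-243) = -63/2*(-243) = 15309/2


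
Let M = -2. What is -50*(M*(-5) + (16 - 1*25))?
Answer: -50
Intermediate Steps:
-50*(M*(-5) + (16 - 1*25)) = -50*(-2*(-5) + (16 - 1*25)) = -50*(10 + (16 - 25)) = -50*(10 - 9) = -50*1 = -50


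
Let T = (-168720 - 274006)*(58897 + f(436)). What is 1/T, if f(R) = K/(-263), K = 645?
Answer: -263/6857500779116 ≈ -3.8352e-11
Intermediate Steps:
f(R) = -645/263 (f(R) = 645/(-263) = 645*(-1/263) = -645/263)
T = -6857500779116/263 (T = (-168720 - 274006)*(58897 - 645/263) = -442726*15489266/263 = -6857500779116/263 ≈ -2.6074e+10)
1/T = 1/(-6857500779116/263) = -263/6857500779116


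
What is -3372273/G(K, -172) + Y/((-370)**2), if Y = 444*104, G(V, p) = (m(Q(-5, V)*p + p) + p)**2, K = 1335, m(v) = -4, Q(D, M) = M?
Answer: -3109688013/28652800 ≈ -108.53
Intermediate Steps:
G(V, p) = (-4 + p)**2
Y = 46176
-3372273/G(K, -172) + Y/((-370)**2) = -3372273/(-4 - 172)**2 + 46176/((-370)**2) = -3372273/((-176)**2) + 46176/136900 = -3372273/30976 + 46176*(1/136900) = -3372273*1/30976 + 312/925 = -3372273/30976 + 312/925 = -3109688013/28652800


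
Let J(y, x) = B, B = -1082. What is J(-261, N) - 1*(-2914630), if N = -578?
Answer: 2913548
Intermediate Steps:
J(y, x) = -1082
J(-261, N) - 1*(-2914630) = -1082 - 1*(-2914630) = -1082 + 2914630 = 2913548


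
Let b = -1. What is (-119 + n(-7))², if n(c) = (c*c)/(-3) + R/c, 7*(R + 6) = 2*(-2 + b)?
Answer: 390062500/21609 ≈ 18051.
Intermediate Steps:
R = -48/7 (R = -6 + (2*(-2 - 1))/7 = -6 + (2*(-3))/7 = -6 + (⅐)*(-6) = -6 - 6/7 = -48/7 ≈ -6.8571)
n(c) = -48/(7*c) - c²/3 (n(c) = (c*c)/(-3) - 48/(7*c) = c²*(-⅓) - 48/(7*c) = -c²/3 - 48/(7*c) = -48/(7*c) - c²/3)
(-119 + n(-7))² = (-119 + (1/21)*(-144 - 7*(-7)³)/(-7))² = (-119 + (1/21)*(-⅐)*(-144 - 7*(-343)))² = (-119 + (1/21)*(-⅐)*(-144 + 2401))² = (-119 + (1/21)*(-⅐)*2257)² = (-119 - 2257/147)² = (-19750/147)² = 390062500/21609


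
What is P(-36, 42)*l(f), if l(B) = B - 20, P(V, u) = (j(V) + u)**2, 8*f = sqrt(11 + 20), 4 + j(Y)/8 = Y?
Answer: -1545680 + 19321*sqrt(31)/2 ≈ -1.4919e+6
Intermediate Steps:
j(Y) = -32 + 8*Y
f = sqrt(31)/8 (f = sqrt(11 + 20)/8 = sqrt(31)/8 ≈ 0.69597)
P(V, u) = (-32 + u + 8*V)**2 (P(V, u) = ((-32 + 8*V) + u)**2 = (-32 + u + 8*V)**2)
l(B) = -20 + B
P(-36, 42)*l(f) = (-32 + 42 + 8*(-36))**2*(-20 + sqrt(31)/8) = (-32 + 42 - 288)**2*(-20 + sqrt(31)/8) = (-278)**2*(-20 + sqrt(31)/8) = 77284*(-20 + sqrt(31)/8) = -1545680 + 19321*sqrt(31)/2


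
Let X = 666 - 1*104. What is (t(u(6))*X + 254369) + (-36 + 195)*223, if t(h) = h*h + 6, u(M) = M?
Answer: 313430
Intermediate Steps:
X = 562 (X = 666 - 104 = 562)
t(h) = 6 + h² (t(h) = h² + 6 = 6 + h²)
(t(u(6))*X + 254369) + (-36 + 195)*223 = ((6 + 6²)*562 + 254369) + (-36 + 195)*223 = ((6 + 36)*562 + 254369) + 159*223 = (42*562 + 254369) + 35457 = (23604 + 254369) + 35457 = 277973 + 35457 = 313430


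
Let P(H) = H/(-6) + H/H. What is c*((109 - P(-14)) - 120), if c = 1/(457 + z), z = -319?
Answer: -43/414 ≈ -0.10386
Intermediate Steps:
c = 1/138 (c = 1/(457 - 319) = 1/138 ≈ 0.0072464)
P(H) = 1 - H/6 (P(H) = H*(-⅙) + 1 = -H/6 + 1 = 1 - H/6)
c*((109 - P(-14)) - 120) = ((109 - (1 - ⅙*(-14))) - 120)/138 = ((109 - (1 + 7/3)) - 120)/138 = ((109 - 1*10/3) - 120)/138 = ((109 - 10/3) - 120)/138 = (317/3 - 120)/138 = (1/138)*(-43/3) = -43/414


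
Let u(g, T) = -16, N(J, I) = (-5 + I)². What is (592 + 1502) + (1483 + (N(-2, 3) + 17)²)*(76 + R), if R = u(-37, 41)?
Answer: 117534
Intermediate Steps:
R = -16
(592 + 1502) + (1483 + (N(-2, 3) + 17)²)*(76 + R) = (592 + 1502) + (1483 + ((-5 + 3)² + 17)²)*(76 - 16) = 2094 + (1483 + ((-2)² + 17)²)*60 = 2094 + (1483 + (4 + 17)²)*60 = 2094 + (1483 + 21²)*60 = 2094 + (1483 + 441)*60 = 2094 + 1924*60 = 2094 + 115440 = 117534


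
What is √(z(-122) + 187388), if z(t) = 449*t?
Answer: √132610 ≈ 364.16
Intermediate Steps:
√(z(-122) + 187388) = √(449*(-122) + 187388) = √(-54778 + 187388) = √132610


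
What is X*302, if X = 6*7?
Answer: 12684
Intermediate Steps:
X = 42
X*302 = 42*302 = 12684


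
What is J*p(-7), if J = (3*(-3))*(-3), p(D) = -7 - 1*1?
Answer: -216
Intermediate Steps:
p(D) = -8 (p(D) = -7 - 1 = -8)
J = 27 (J = -9*(-3) = 27)
J*p(-7) = 27*(-8) = -216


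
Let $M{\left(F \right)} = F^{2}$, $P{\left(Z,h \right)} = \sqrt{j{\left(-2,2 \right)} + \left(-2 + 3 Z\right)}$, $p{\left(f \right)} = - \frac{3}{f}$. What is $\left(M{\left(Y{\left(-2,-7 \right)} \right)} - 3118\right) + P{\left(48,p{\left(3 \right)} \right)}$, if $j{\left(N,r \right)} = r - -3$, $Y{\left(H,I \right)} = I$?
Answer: $-3069 + 7 \sqrt{3} \approx -3056.9$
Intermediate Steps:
$j{\left(N,r \right)} = 3 + r$ ($j{\left(N,r \right)} = r + 3 = 3 + r$)
$P{\left(Z,h \right)} = \sqrt{3 + 3 Z}$ ($P{\left(Z,h \right)} = \sqrt{\left(3 + 2\right) + \left(-2 + 3 Z\right)} = \sqrt{5 + \left(-2 + 3 Z\right)} = \sqrt{3 + 3 Z}$)
$\left(M{\left(Y{\left(-2,-7 \right)} \right)} - 3118\right) + P{\left(48,p{\left(3 \right)} \right)} = \left(\left(-7\right)^{2} - 3118\right) + \sqrt{3 + 3 \cdot 48} = \left(49 - 3118\right) + \sqrt{3 + 144} = -3069 + \sqrt{147} = -3069 + 7 \sqrt{3}$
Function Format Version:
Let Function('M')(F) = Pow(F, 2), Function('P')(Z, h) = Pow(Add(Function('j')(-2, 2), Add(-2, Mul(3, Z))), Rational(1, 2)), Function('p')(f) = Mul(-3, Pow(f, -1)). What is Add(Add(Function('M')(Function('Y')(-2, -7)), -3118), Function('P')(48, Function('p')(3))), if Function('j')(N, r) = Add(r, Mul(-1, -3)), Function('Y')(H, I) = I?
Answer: Add(-3069, Mul(7, Pow(3, Rational(1, 2)))) ≈ -3056.9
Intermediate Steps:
Function('j')(N, r) = Add(3, r) (Function('j')(N, r) = Add(r, 3) = Add(3, r))
Function('P')(Z, h) = Pow(Add(3, Mul(3, Z)), Rational(1, 2)) (Function('P')(Z, h) = Pow(Add(Add(3, 2), Add(-2, Mul(3, Z))), Rational(1, 2)) = Pow(Add(5, Add(-2, Mul(3, Z))), Rational(1, 2)) = Pow(Add(3, Mul(3, Z)), Rational(1, 2)))
Add(Add(Function('M')(Function('Y')(-2, -7)), -3118), Function('P')(48, Function('p')(3))) = Add(Add(Pow(-7, 2), -3118), Pow(Add(3, Mul(3, 48)), Rational(1, 2))) = Add(Add(49, -3118), Pow(Add(3, 144), Rational(1, 2))) = Add(-3069, Pow(147, Rational(1, 2))) = Add(-3069, Mul(7, Pow(3, Rational(1, 2))))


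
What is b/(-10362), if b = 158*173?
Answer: -13667/5181 ≈ -2.6379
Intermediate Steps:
b = 27334
b/(-10362) = 27334/(-10362) = 27334*(-1/10362) = -13667/5181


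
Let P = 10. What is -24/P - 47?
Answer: -247/5 ≈ -49.400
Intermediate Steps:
-24/P - 47 = -24/10 - 47 = -24*⅒ - 47 = -12/5 - 47 = -247/5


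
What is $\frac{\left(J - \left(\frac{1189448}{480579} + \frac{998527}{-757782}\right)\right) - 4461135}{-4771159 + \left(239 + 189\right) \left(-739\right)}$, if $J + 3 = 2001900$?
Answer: $\frac{298530415202944789}{617572656496300626} \approx 0.48339$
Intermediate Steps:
$J = 2001897$ ($J = -3 + 2001900 = 2001897$)
$\frac{\left(J - \left(\frac{1189448}{480579} + \frac{998527}{-757782}\right)\right) - 4461135}{-4771159 + \left(239 + 189\right) \left(-739\right)} = \frac{\left(2001897 - \left(\frac{1189448}{480579} + \frac{998527}{-757782}\right)\right) - 4461135}{-4771159 + \left(239 + 189\right) \left(-739\right)} = \frac{\left(2001897 - \left(1189448 \cdot \frac{1}{480579} + 998527 \left(- \frac{1}{757782}\right)\right)\right) - 4461135}{-4771159 + 428 \left(-739\right)} = \frac{\left(2001897 - \left(\frac{1189448}{480579} - \frac{998527}{757782}\right)\right) - 4461135}{-4771159 - 316292} = \frac{\left(2001897 - \frac{140490392401}{121391371926}\right) - 4461135}{-5087451} = \left(\left(2001897 - \frac{140490392401}{121391371926}\right) - 4461135\right) \left(- \frac{1}{5087451}\right) = \left(\frac{243012882794151221}{121391371926} - 4461135\right) \left(- \frac{1}{5087451}\right) = \left(- \frac{298530415202944789}{121391371926}\right) \left(- \frac{1}{5087451}\right) = \frac{298530415202944789}{617572656496300626}$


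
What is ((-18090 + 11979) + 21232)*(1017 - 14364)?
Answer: -201819987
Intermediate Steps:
((-18090 + 11979) + 21232)*(1017 - 14364) = (-6111 + 21232)*(-13347) = 15121*(-13347) = -201819987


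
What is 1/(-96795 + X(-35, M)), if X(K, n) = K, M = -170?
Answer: -1/96830 ≈ -1.0327e-5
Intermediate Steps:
1/(-96795 + X(-35, M)) = 1/(-96795 - 35) = 1/(-96830) = -1/96830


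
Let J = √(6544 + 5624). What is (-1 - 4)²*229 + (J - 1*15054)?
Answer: -9329 + 78*√2 ≈ -9218.7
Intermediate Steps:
J = 78*√2 (J = √12168 = 78*√2 ≈ 110.31)
(-1 - 4)²*229 + (J - 1*15054) = (-1 - 4)²*229 + (78*√2 - 1*15054) = (-5)²*229 + (78*√2 - 15054) = 25*229 + (-15054 + 78*√2) = 5725 + (-15054 + 78*√2) = -9329 + 78*√2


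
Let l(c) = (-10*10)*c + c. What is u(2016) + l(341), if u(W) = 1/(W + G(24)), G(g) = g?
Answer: -68868359/2040 ≈ -33759.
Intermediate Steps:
l(c) = -99*c (l(c) = -100*c + c = -99*c)
u(W) = 1/(24 + W) (u(W) = 1/(W + 24) = 1/(24 + W))
u(2016) + l(341) = 1/(24 + 2016) - 99*341 = 1/2040 - 33759 = -68868359/2040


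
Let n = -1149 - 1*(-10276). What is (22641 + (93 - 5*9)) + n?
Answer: 31816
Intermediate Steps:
n = 9127 (n = -1149 + 10276 = 9127)
(22641 + (93 - 5*9)) + n = (22641 + (93 - 5*9)) + 9127 = (22641 + (93 - 45)) + 9127 = (22641 + 48) + 9127 = 22689 + 9127 = 31816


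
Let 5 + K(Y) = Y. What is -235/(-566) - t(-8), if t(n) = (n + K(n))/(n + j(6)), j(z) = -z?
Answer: -307/283 ≈ -1.0848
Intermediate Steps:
K(Y) = -5 + Y
t(n) = (-5 + 2*n)/(-6 + n) (t(n) = (n + (-5 + n))/(n - 1*6) = (-5 + 2*n)/(n - 6) = (-5 + 2*n)/(-6 + n))
-235/(-566) - t(-8) = -235/(-566) - (-5 + 2*(-8))/(-6 - 8) = -235*(-1/566) - (-5 - 16)/(-14) = 235/566 - (-1)*(-21)/14 = 235/566 - 1*3/2 = 235/566 - 3/2 = -307/283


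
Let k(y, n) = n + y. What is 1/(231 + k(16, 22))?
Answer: 1/269 ≈ 0.0037175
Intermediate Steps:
1/(231 + k(16, 22)) = 1/(231 + (22 + 16)) = 1/(231 + 38) = 1/269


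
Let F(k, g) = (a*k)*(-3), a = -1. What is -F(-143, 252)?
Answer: 429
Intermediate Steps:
F(k, g) = 3*k (F(k, g) = -k*(-3) = 3*k)
-F(-143, 252) = -3*(-143) = -1*(-429) = 429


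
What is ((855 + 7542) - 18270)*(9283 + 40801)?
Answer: -494479332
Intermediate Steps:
((855 + 7542) - 18270)*(9283 + 40801) = (8397 - 18270)*50084 = -9873*50084 = -494479332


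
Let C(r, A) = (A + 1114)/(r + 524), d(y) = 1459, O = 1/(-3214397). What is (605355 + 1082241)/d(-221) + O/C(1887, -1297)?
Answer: 992702447606645/858234355809 ≈ 1156.7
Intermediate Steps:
O = -1/3214397 ≈ -3.1110e-7
C(r, A) = (1114 + A)/(524 + r)
(605355 + 1082241)/d(-221) + O/C(1887, -1297) = (605355 + 1082241)/1459 - (524 + 1887)/(1114 - 1297)/3214397 = 1687596*(1/1459) - 1/(3214397*(-183/2411)) = 1687596/1459 - 1/(3214397*((1/2411)*(-183))) = 1687596/1459 - 1/(3214397*(-183/2411)) = 1687596/1459 - 1/3214397*(-2411/183) = 1687596/1459 + 2411/588234651 = 992702447606645/858234355809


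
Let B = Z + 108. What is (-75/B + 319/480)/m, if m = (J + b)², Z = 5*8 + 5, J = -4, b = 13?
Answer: 1423/660960 ≈ 0.0021529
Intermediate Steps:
Z = 45 (Z = 40 + 5 = 45)
B = 153 (B = 45 + 108 = 153)
m = 81 (m = (-4 + 13)² = 9² = 81)
(-75/B + 319/480)/m = (-75/153 + 319/480)/81 = (-75*1/153 + 319*(1/480))*(1/81) = (-25/51 + 319/480)*(1/81) = (1423/8160)*(1/81) = 1423/660960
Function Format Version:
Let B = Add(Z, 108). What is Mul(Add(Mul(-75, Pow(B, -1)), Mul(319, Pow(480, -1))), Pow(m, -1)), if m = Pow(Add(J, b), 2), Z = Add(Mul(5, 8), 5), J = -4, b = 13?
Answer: Rational(1423, 660960) ≈ 0.0021529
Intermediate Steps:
Z = 45 (Z = Add(40, 5) = 45)
B = 153 (B = Add(45, 108) = 153)
m = 81 (m = Pow(Add(-4, 13), 2) = Pow(9, 2) = 81)
Mul(Add(Mul(-75, Pow(B, -1)), Mul(319, Pow(480, -1))), Pow(m, -1)) = Mul(Add(Mul(-75, Pow(153, -1)), Mul(319, Pow(480, -1))), Pow(81, -1)) = Mul(Add(Mul(-75, Rational(1, 153)), Mul(319, Rational(1, 480))), Rational(1, 81)) = Mul(Add(Rational(-25, 51), Rational(319, 480)), Rational(1, 81)) = Mul(Rational(1423, 8160), Rational(1, 81)) = Rational(1423, 660960)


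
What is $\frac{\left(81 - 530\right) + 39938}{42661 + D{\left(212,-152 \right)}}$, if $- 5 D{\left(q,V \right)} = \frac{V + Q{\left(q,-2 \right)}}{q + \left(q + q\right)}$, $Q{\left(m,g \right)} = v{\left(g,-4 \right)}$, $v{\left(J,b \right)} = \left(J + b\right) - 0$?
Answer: $\frac{62787510}{67831069} \approx 0.92564$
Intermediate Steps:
$v{\left(J,b \right)} = J + b$ ($v{\left(J,b \right)} = \left(J + b\right) + 0 = J + b$)
$Q{\left(m,g \right)} = -4 + g$ ($Q{\left(m,g \right)} = g - 4 = -4 + g$)
$D{\left(q,V \right)} = - \frac{-6 + V}{15 q}$ ($D{\left(q,V \right)} = - \frac{\left(V - 6\right) \frac{1}{q + \left(q + q\right)}}{5} = - \frac{\left(V - 6\right) \frac{1}{q + 2 q}}{5} = - \frac{\left(-6 + V\right) \frac{1}{3 q}}{5} = - \frac{\frac{1}{3} \frac{1}{q} \left(-6 + V\right)}{5} = - \frac{-6 + V}{15 q}$)
$\frac{\left(81 - 530\right) + 39938}{42661 + D{\left(212,-152 \right)}} = \frac{\left(81 - 530\right) + 39938}{42661 + \frac{6 - -152}{15 \cdot 212}} = \frac{\left(81 - 530\right) + 39938}{42661 + \frac{1}{15} \cdot \frac{1}{212} \left(6 + 152\right)} = \frac{-449 + 39938}{42661 + \frac{1}{15} \cdot \frac{1}{212} \cdot 158} = \frac{39489}{42661 + \frac{79}{1590}} = \frac{39489}{\frac{67831069}{1590}} = 39489 \cdot \frac{1590}{67831069} = \frac{62787510}{67831069}$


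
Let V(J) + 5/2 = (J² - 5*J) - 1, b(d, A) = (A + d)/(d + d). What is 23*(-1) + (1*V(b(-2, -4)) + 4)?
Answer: -111/4 ≈ -27.750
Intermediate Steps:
b(d, A) = (A + d)/(2*d) (b(d, A) = (A + d)/((2*d)) = (A + d)*(1/(2*d)) = (A + d)/(2*d))
V(J) = -7/2 + J² - 5*J (V(J) = -5/2 + ((J² - 5*J) - 1) = -5/2 + (-1 + J² - 5*J) = -7/2 + J² - 5*J)
23*(-1) + (1*V(b(-2, -4)) + 4) = 23*(-1) + (1*(-7/2 + ((½)*(-4 - 2)/(-2))² - 5*(-4 - 2)/(2*(-2))) + 4) = -23 + (1*(-7/2 + ((½)*(-½)*(-6))² - 5*(-1)*(-6)/(2*2)) + 4) = -23 + (1*(-7/2 + (3/2)² - 5*3/2) + 4) = -23 + (1*(-7/2 + 9/4 - 15/2) + 4) = -23 + (1*(-35/4) + 4) = -23 + (-35/4 + 4) = -23 - 19/4 = -111/4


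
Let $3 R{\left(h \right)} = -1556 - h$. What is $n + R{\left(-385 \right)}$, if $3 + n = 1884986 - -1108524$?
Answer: $\frac{8979350}{3} \approx 2.9931 \cdot 10^{6}$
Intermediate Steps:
$R{\left(h \right)} = - \frac{1556}{3} - \frac{h}{3}$ ($R{\left(h \right)} = \frac{-1556 - h}{3} = - \frac{1556}{3} - \frac{h}{3}$)
$n = 2993507$ ($n = -3 + \left(1884986 - -1108524\right) = -3 + \left(1884986 + 1108524\right) = -3 + 2993510 = 2993507$)
$n + R{\left(-385 \right)} = 2993507 - \frac{1171}{3} = \frac{8979350}{3}$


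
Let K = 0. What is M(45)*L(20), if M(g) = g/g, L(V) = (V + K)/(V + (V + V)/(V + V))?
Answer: 20/21 ≈ 0.95238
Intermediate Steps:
L(V) = V/(1 + V) (L(V) = (V + 0)/(V + (V + V)/(V + V)) = V/(V + (2*V)/((2*V))) = V/(V + (2*V)*(1/(2*V))) = V/(V + 1) = V/(1 + V))
M(g) = 1
M(45)*L(20) = 1*(20/(1 + 20)) = 1*(20/21) = 20/21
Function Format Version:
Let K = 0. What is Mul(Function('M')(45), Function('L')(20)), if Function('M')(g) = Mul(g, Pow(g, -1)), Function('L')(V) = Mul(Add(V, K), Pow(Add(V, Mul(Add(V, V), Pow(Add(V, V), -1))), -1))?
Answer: Rational(20, 21) ≈ 0.95238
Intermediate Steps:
Function('L')(V) = Mul(V, Pow(Add(1, V), -1)) (Function('L')(V) = Mul(Add(V, 0), Pow(Add(V, Mul(Add(V, V), Pow(Add(V, V), -1))), -1)) = Mul(V, Pow(Add(V, Mul(Mul(2, V), Pow(Mul(2, V), -1))), -1)) = Mul(V, Pow(Add(V, Mul(Mul(2, V), Mul(Rational(1, 2), Pow(V, -1)))), -1)) = Mul(V, Pow(Add(V, 1), -1)) = Mul(V, Pow(Add(1, V), -1)))
Function('M')(g) = 1
Mul(Function('M')(45), Function('L')(20)) = Mul(1, Mul(20, Pow(Add(1, 20), -1))) = Mul(1, Mul(20, Pow(21, -1))) = Mul(1, Mul(20, Rational(1, 21))) = Mul(1, Rational(20, 21)) = Rational(20, 21)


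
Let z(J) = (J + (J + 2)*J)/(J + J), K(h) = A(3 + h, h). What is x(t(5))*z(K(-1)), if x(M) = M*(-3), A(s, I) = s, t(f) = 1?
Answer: -15/2 ≈ -7.5000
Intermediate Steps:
K(h) = 3 + h
z(J) = (J + J*(2 + J))/(2*J) (z(J) = (J + (2 + J)*J)/((2*J)) = (J + J*(2 + J))*(1/(2*J)) = (J + J*(2 + J))/(2*J))
x(M) = -3*M
x(t(5))*z(K(-1)) = (-3*1)*(3/2 + (3 - 1)/2) = -3*(3/2 + (1/2)*2) = -3*(3/2 + 1) = -3*5/2 = -15/2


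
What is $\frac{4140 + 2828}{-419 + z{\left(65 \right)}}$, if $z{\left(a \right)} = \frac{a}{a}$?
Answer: $- \frac{3484}{209} \approx -16.67$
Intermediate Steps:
$z{\left(a \right)} = 1$
$\frac{4140 + 2828}{-419 + z{\left(65 \right)}} = \frac{4140 + 2828}{-419 + 1} = \frac{6968}{-418} = 6968 \left(- \frac{1}{418}\right) = - \frac{3484}{209}$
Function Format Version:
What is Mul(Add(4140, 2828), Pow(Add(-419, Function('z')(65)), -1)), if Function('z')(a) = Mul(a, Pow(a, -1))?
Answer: Rational(-3484, 209) ≈ -16.670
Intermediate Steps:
Function('z')(a) = 1
Mul(Add(4140, 2828), Pow(Add(-419, Function('z')(65)), -1)) = Mul(Add(4140, 2828), Pow(Add(-419, 1), -1)) = Mul(6968, Pow(-418, -1)) = Mul(6968, Rational(-1, 418)) = Rational(-3484, 209)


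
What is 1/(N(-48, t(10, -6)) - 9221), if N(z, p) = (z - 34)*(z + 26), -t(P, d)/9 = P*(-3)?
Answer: -1/7417 ≈ -0.00013483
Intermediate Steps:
t(P, d) = 27*P (t(P, d) = -9*P*(-3) = -(-27)*P = 27*P)
N(z, p) = (-34 + z)*(26 + z)
1/(N(-48, t(10, -6)) - 9221) = 1/((-884 + (-48)² - 8*(-48)) - 9221) = 1/((-884 + 2304 + 384) - 9221) = 1/(1804 - 9221) = 1/(-7417) = -1/7417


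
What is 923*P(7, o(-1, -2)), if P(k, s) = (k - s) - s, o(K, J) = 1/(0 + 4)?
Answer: 11999/2 ≈ 5999.5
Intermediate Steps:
o(K, J) = ¼ (o(K, J) = 1/4 = ¼)
P(k, s) = k - 2*s
923*P(7, o(-1, -2)) = 923*(7 - 2*¼) = 923*(7 - ½) = 923*(13/2) = 11999/2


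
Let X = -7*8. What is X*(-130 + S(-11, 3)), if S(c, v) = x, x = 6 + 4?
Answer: 6720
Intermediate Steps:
X = -56
x = 10
S(c, v) = 10
X*(-130 + S(-11, 3)) = -56*(-130 + 10) = -56*(-120) = 6720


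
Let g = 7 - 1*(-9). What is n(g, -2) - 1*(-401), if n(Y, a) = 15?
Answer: 416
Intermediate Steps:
g = 16 (g = 7 + 9 = 16)
n(g, -2) - 1*(-401) = 15 - 1*(-401) = 15 + 401 = 416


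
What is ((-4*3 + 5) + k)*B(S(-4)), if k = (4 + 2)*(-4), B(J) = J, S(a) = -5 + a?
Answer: 279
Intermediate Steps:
k = -24 (k = 6*(-4) = -24)
((-4*3 + 5) + k)*B(S(-4)) = ((-4*3 + 5) - 24)*(-5 - 4) = ((-12 + 5) - 24)*(-9) = (-7 - 24)*(-9) = -31*(-9) = 279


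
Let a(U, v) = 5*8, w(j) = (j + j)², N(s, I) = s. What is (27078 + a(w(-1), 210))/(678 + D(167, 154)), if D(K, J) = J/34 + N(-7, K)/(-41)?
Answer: 9450623/237921 ≈ 39.722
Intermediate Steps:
w(j) = 4*j² (w(j) = (2*j)² = 4*j²)
a(U, v) = 40
D(K, J) = 7/41 + J/34 (D(K, J) = J/34 - 7/(-41) = J*(1/34) - 7*(-1/41) = J/34 + 7/41 = 7/41 + J/34)
(27078 + a(w(-1), 210))/(678 + D(167, 154)) = (27078 + 40)/(678 + (7/41 + (1/34)*154)) = 27118/(678 + (7/41 + 77/17)) = 27118/(678 + 3276/697) = 27118/(475842/697) = 27118*(697/475842) = 9450623/237921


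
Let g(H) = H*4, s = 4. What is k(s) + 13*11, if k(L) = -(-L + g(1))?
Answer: 143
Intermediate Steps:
g(H) = 4*H
k(L) = -4 + L (k(L) = -(-L + 4*1) = -(-L + 4) = -(4 - L) = -4 + L)
k(s) + 13*11 = (-4 + 4) + 13*11 = 0 + 143 = 143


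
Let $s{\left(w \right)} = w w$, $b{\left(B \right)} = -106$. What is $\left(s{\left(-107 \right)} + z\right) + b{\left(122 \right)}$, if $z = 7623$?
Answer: $18966$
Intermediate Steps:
$s{\left(w \right)} = w^{2}$
$\left(s{\left(-107 \right)} + z\right) + b{\left(122 \right)} = \left(\left(-107\right)^{2} + 7623\right) - 106 = \left(11449 + 7623\right) - 106 = 19072 - 106 = 18966$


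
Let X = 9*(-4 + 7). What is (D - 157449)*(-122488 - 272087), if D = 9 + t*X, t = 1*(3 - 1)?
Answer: 62100580950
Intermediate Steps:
t = 2 (t = 1*2 = 2)
X = 27 (X = 9*3 = 27)
D = 63 (D = 9 + 2*27 = 9 + 54 = 63)
(D - 157449)*(-122488 - 272087) = (63 - 157449)*(-122488 - 272087) = -157386*(-394575) = 62100580950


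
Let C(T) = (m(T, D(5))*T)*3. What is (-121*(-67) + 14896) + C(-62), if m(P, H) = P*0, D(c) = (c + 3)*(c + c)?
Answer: 23003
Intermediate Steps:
D(c) = 2*c*(3 + c) (D(c) = (3 + c)*(2*c) = 2*c*(3 + c))
m(P, H) = 0
C(T) = 0 (C(T) = (0*T)*3 = 0*3 = 0)
(-121*(-67) + 14896) + C(-62) = (-121*(-67) + 14896) + 0 = (8107 + 14896) + 0 = 23003 + 0 = 23003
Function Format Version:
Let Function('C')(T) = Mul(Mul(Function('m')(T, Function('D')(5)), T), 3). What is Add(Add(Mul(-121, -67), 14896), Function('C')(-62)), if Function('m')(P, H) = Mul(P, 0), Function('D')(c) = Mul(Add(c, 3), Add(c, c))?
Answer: 23003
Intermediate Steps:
Function('D')(c) = Mul(2, c, Add(3, c)) (Function('D')(c) = Mul(Add(3, c), Mul(2, c)) = Mul(2, c, Add(3, c)))
Function('m')(P, H) = 0
Function('C')(T) = 0 (Function('C')(T) = Mul(Mul(0, T), 3) = Mul(0, 3) = 0)
Add(Add(Mul(-121, -67), 14896), Function('C')(-62)) = Add(Add(Mul(-121, -67), 14896), 0) = Add(Add(8107, 14896), 0) = Add(23003, 0) = 23003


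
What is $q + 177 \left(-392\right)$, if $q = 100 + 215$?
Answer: $-69069$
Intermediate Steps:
$q = 315$
$q + 177 \left(-392\right) = 315 + 177 \left(-392\right) = 315 - 69384 = -69069$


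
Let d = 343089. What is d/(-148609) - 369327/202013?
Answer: -17741964900/4288707131 ≈ -4.1369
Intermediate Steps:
d/(-148609) - 369327/202013 = 343089/(-148609) - 369327/202013 = 343089*(-1/148609) - 369327*1/202013 = -343089/148609 - 52761/28859 = -17741964900/4288707131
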